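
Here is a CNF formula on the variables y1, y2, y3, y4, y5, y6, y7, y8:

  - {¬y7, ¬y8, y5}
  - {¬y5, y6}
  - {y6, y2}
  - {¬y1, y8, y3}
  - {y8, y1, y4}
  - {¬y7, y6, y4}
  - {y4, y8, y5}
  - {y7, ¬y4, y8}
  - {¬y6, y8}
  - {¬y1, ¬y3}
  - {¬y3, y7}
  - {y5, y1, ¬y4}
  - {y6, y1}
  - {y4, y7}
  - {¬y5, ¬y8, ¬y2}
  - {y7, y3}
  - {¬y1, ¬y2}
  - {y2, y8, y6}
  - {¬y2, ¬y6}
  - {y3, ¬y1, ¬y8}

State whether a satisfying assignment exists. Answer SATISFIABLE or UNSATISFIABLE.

Branch on y1: take y1 = False.
  then y6 is forced to True.
  then y8 is forced to True.
  then y2 is forced to False.
The remaining clauses are satisfied by y3 = False, y4 = False, y5 = True, y7 = True.
Every clause has at least one true literal under this assignment.
So y1=False  y2=False  y3=False  y4=False  y5=True  y6=True  y7=True  y8=True is a satisfying assignment.

SATISFIABLE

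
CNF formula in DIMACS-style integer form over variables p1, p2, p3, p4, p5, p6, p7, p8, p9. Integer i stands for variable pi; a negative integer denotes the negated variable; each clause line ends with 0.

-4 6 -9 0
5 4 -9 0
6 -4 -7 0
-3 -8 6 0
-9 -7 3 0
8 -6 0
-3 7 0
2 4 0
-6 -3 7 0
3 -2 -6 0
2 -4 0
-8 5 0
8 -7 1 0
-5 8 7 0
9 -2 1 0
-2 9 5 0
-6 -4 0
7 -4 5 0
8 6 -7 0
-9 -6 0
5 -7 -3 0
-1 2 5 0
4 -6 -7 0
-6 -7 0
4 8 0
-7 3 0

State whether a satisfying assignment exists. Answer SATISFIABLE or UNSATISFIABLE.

SATISFIABLE

Set p1 = True and propagate.
Branch on p2: take p2 = True.
Set p3 = False and propagate.
  then p6 is forced to False.
  then p7 is forced to False.
For the remaining variables, p4 = False, p5 = True, p8 = True, p9 = False works.
So p1 = T  p2 = T  p3 = F  p4 = F  p5 = T  p6 = F  p7 = F  p8 = T  p9 = F is a satisfying assignment.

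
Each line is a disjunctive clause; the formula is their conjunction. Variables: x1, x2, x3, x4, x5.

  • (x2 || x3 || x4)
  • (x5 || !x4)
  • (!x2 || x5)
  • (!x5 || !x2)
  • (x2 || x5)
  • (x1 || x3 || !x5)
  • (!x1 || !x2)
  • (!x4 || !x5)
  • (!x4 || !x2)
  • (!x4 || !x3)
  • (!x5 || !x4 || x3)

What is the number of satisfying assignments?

2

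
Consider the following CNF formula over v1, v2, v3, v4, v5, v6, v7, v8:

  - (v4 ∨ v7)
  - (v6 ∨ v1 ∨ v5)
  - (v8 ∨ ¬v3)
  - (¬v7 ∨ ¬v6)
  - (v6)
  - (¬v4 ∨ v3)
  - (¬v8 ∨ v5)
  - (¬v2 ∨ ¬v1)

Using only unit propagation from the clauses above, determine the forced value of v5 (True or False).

(v6) is a unit clause: v6 = True.
(¬v6 ∨ ¬v7): since v6 = True, the clause reduces to (¬v7). v7 = False.
(v7 ∨ v4) with v7 = False leaves only v4, so v4 = True.
In (¬v4 ∨ v3), ¬v4 is now false; v3 must hold, so v3 = True.
(¬v3 ∨ v8) with v3 = True leaves only v8, so v8 = True.
In (¬v8 ∨ v5), ¬v8 is now false; v5 must hold, so v5 = True.

True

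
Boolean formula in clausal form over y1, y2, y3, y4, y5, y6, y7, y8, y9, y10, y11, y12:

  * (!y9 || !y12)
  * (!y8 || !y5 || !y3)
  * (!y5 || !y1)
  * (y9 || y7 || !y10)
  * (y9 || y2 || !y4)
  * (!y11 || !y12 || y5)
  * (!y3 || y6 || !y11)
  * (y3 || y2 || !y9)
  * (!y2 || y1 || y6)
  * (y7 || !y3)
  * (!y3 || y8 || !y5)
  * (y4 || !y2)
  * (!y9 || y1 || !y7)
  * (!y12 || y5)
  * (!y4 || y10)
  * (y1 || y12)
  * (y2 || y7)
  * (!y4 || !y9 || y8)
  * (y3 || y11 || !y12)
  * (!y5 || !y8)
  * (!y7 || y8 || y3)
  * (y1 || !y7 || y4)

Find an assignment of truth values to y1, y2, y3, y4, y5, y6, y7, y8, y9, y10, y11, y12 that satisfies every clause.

y1=True, y2=True, y3=False, y4=True, y5=False, y6=False, y7=True, y8=True, y9=True, y10=True, y11=True, y12=False

Check each clause:
  1. (!y9 || !y12) — !y12 is true.
  2. (!y3 || !y5 || !y8) — !y5 is true.
  3. (!y5 || !y1) — !y5 is true.
  4. (!y10 || y9 || y7) — y9 is true.
  5. (y2 || y9 || !y4) — y9 is true.
  6. (!y11 || y5 || !y12) — !y12 is true.
  7. (!y3 || !y11 || y6) — !y3 is true.
  8. (y2 || y3 || !y9) — y2 is true.
  9. (y6 || !y2 || y1) — y1 is true.
  10. (!y3 || y7) — !y3 is true.
  11. (!y5 || !y3 || y8) — y8 is true.
  12. (!y2 || y4) — y4 is true.
  13. (!y9 || y1 || !y7) — y1 is true.
  14. (y5 || !y12) — !y12 is true.
  15. (!y4 || y10) — y10 is true.
  16. (y12 || y1) — y1 is true.
  17. (y2 || y7) — y2 is true.
  18. (y8 || !y9 || !y4) — y8 is true.
  19. (y11 || !y12 || y3) — y11 is true.
  20. (!y8 || !y5) — !y5 is true.
  21. (!y7 || y3 || y8) — y8 is true.
  22. (y1 || y4 || !y7) — y4 is true.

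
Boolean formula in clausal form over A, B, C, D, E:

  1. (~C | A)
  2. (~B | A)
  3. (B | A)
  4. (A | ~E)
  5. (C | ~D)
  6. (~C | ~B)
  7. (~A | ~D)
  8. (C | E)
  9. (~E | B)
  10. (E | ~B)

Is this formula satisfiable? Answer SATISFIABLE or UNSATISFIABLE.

SATISFIABLE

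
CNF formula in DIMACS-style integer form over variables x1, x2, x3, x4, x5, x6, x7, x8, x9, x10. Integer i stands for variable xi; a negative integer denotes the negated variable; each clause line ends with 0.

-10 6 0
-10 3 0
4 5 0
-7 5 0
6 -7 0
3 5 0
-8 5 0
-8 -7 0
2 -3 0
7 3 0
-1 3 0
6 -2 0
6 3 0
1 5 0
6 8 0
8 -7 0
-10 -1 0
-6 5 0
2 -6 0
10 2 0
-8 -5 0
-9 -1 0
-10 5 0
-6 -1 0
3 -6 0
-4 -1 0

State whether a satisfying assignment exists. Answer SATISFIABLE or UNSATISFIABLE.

Branch on x1: take x1 = False.
  then x5 is forced to True.
  then x8 is forced to False.
  then x6 is forced to True.
  then x7 is forced to False.
  then x3 is forced to True.
  then x2 is forced to True.
x4, x9, x10 are now unconstrained; take x4 = True, x9 = True, x10 = False.
So x1=F  x2=T  x3=T  x4=T  x5=T  x6=T  x7=F  x8=F  x9=T  x10=F is a satisfying assignment.

SATISFIABLE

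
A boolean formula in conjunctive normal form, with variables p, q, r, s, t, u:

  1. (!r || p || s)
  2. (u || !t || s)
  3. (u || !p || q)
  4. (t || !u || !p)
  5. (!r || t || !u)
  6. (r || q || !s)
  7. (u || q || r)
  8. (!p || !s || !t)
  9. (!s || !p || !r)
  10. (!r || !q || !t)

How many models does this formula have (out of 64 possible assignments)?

19

Case analysis on r and p:
  r=T, p=T: remaining (q,s,t,u) ∈ {(F,F,T,T); (T,F,F,F)} — 2.
  r=T, p=F: remaining (q,s,t,u) ∈ {(F,T,F,F); (F,T,T,F); (F,T,T,T); (T,T,F,F)} — 4.
  r=F, p=T: remaining (q,s,t,u) ∈ {(F,F,T,T); (T,F,F,F); (T,F,T,T); (T,T,F,F)} — 4.
  r=F, p=F: 9 of the 16 assignments to (q,s,t,u) work.
Total: 2 + 4 + 4 + 9 = 19.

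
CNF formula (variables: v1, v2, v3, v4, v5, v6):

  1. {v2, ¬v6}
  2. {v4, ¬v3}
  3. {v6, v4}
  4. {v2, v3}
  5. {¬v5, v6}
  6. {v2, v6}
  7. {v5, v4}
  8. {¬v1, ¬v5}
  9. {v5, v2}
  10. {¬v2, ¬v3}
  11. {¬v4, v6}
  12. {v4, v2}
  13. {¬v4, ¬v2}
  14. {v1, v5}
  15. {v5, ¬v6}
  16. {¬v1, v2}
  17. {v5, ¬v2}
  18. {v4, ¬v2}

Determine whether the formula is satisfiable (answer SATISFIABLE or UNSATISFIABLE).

UNSATISFIABLE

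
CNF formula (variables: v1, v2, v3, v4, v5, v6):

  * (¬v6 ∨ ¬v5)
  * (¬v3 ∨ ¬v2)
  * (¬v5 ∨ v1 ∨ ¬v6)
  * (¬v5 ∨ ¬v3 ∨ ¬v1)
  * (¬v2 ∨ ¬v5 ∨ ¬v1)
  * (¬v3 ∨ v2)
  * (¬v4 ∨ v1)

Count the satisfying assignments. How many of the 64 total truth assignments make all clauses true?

Split on v1, then v5.
  v1=T, v5=T: remaining (v2,v3,v4,v6) ∈ {(F,F,F,F); (F,F,T,F)} — 2.
  v1=T, v5=F: forces v3=F; v2, v4, v6 free → 2^3 = 8.
  v1=F, v5=T: remaining (v2,v3,v4,v6) ∈ {(F,F,F,F); (T,F,F,F)} — 2.
  v1=F, v5=F: remaining (v2,v3,v4,v6) ∈ {(F,F,F,F); (F,F,F,T); (T,F,F,F); (T,F,F,T)} — 4.
Total: 2 + 8 + 2 + 4 = 16.

16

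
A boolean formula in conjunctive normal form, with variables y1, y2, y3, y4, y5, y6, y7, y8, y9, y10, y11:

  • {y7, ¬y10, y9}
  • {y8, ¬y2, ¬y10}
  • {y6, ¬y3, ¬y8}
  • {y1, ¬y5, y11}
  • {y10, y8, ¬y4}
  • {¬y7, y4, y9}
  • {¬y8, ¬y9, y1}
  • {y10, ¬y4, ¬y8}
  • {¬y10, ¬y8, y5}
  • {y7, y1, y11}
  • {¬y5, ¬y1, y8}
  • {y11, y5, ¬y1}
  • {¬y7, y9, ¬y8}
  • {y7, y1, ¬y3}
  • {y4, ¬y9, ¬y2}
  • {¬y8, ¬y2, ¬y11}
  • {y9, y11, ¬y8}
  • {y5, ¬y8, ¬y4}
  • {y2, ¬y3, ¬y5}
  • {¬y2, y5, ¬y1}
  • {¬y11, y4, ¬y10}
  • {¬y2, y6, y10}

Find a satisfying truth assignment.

y1=T, y2=F, y3=F, y4=F, y5=T, y6=T, y7=T, y8=T, y9=T, y10=F, y11=F

Check each clause:
  1. {¬y10, y7, y9} — y9 is true.
  2. {¬y2, y8, ¬y10} — y8 is true.
  3. {y6, ¬y8, ¬y3} — ¬y3 is true.
  4. {y11, y1, ¬y5} — y1 is true.
  5. {¬y4, y8, y10} — y8 is true.
  6. {y4, y9, ¬y7} — y9 is true.
  7. {¬y9, ¬y8, y1} — y1 is true.
  8. {¬y4, y10, ¬y8} — ¬y4 is true.
  9. {y5, ¬y10, ¬y8} — y5 is true.
  10. {y11, y1, y7} — y1 is true.
  11. {¬y5, ¬y1, y8} — y8 is true.
  12. {y5, y11, ¬y1} — y5 is true.
  13. {¬y8, y9, ¬y7} — y9 is true.
  14. {¬y3, y7, y1} — y1 is true.
  15. {¬y9, y4, ¬y2} — ¬y2 is true.
  16. {¬y11, ¬y8, ¬y2} — ¬y11 is true.
  17. {y11, ¬y8, y9} — y9 is true.
  18. {y5, ¬y8, ¬y4} — ¬y4 is true.
  19. {¬y5, ¬y3, y2} — ¬y3 is true.
  20. {¬y2, y5, ¬y1} — y5 is true.
  21. {¬y10, ¬y11, y4} — ¬y11 is true.
  22. {y6, y10, ¬y2} — y6 is true.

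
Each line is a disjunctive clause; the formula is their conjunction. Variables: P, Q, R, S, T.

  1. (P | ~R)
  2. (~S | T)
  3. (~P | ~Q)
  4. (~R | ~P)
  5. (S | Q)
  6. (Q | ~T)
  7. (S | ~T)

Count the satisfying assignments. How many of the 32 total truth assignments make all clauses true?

The models are:
  P=0 Q=1 R=0 S=0 T=0
  P=0 Q=1 R=0 S=1 T=1
Count: 2.

2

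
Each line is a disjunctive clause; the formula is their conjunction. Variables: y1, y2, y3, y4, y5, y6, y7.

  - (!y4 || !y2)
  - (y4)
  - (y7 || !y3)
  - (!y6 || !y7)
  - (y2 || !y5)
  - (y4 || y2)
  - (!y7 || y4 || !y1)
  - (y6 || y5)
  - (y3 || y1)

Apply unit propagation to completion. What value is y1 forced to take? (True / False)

True

(y4) is a unit clause: y4 = True.
In (!y4 || !y2), !y4 is now false; !y2 must hold, so y2 = False.
(!y5 || y2) with y2 = False leaves only !y5, so y5 = False.
In (y6 || y5), y5 is now false; y6 must hold, so y6 = True.
In (!y7 || !y6), !y6 is now false; !y7 must hold, so y7 = False.
From (y7 || !y3) and y7 = False: y3 = False.
From (y3 || y1) and y3 = False: y1 = True.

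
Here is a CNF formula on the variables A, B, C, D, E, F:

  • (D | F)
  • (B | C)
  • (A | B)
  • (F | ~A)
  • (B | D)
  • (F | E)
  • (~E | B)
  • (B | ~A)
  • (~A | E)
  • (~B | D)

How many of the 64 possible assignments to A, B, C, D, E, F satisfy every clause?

8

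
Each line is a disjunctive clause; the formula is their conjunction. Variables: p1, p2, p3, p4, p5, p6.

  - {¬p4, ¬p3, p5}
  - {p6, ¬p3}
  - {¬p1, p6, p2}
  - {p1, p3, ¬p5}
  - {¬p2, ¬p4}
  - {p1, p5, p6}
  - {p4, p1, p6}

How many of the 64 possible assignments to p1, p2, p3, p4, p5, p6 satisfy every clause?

21

Case analysis on p1 and p6:
  p1=1, p6=1: 11 of the 16 assignments to (p2,p3,p4,p5) work.
  p1=1, p6=0: remaining (p2,p3,p4,p5) ∈ {(1,0,0,0); (1,0,0,1)} — 2.
  p1=0, p6=1: 8 of the 16 assignments to (p2,p3,p4,p5) work.
  p1=0, p6=0: a clause becomes empty — 0.
Total: 11 + 2 + 8 + 0 = 21.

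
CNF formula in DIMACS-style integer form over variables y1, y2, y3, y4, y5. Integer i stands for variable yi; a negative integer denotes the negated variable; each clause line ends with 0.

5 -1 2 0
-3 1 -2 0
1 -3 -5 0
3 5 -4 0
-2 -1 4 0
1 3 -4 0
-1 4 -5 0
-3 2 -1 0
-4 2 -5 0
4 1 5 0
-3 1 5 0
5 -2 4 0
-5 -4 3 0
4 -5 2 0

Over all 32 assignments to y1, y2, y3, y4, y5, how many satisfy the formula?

3

Satisfying assignments:
  y1=F y2=T y3=F y4=F y5=T
  y1=T y2=T y3=T y4=T y5=F
  y1=T y2=T y3=T y4=T y5=T
Count: 3.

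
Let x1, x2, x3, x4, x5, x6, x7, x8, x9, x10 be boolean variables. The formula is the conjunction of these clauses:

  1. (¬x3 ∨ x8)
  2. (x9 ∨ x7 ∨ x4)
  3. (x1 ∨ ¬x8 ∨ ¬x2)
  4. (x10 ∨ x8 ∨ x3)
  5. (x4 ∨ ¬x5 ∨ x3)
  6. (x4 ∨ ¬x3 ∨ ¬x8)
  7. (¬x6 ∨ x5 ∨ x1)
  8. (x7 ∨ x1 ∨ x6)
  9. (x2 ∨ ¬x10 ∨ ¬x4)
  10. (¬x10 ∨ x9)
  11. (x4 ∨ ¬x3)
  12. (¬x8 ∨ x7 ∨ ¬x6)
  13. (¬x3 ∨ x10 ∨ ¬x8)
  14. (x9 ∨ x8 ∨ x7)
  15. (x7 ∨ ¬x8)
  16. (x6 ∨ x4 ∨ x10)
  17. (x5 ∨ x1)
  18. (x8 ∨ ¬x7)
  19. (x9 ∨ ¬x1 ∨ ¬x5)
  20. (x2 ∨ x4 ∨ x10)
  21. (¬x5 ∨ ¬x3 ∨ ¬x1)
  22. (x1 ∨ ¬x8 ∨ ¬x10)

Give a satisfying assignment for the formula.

x1 = True, x2 = True, x3 = False, x4 = True, x5 = False, x6 = True, x7 = True, x8 = True, x9 = True, x10 = True

Pure literal: x9 appears only positively; assign x9 = True.
Set x1 = True and propagate.
For the remaining variables, x2 = True, x3 = False, x4 = True, x5 = False, x6 = True, x7 = True, x8 = True, x10 = True works.
Check each clause:
  1. (x8 ∨ ¬x3) — x8 is true.
  2. (x4 ∨ x7 ∨ x9) — x9 is true.
  3. (¬x2 ∨ ¬x8 ∨ x1) — x1 is true.
  4. (x10 ∨ x3 ∨ x8) — x8 is true.
  5. (x4 ∨ x3 ∨ ¬x5) — ¬x5 is true.
  6. (¬x3 ∨ ¬x8 ∨ x4) — x4 is true.
  7. (x5 ∨ ¬x6 ∨ x1) — x1 is true.
  8. (x1 ∨ x7 ∨ x6) — x1 is true.
  9. (¬x4 ∨ ¬x10 ∨ x2) — x2 is true.
  10. (¬x10 ∨ x9) — x9 is true.
  11. (x4 ∨ ¬x3) — x4 is true.
  12. (¬x6 ∨ x7 ∨ ¬x8) — x7 is true.
  13. (x10 ∨ ¬x8 ∨ ¬x3) — x10 is true.
  14. (x8 ∨ x7 ∨ x9) — x8 is true.
  15. (¬x8 ∨ x7) — x7 is true.
  16. (x6 ∨ x4 ∨ x10) — x10 is true.
  17. (x1 ∨ x5) — x1 is true.
  18. (x8 ∨ ¬x7) — x8 is true.
  19. (¬x5 ∨ x9 ∨ ¬x1) — x9 is true.
  20. (x2 ∨ x10 ∨ x4) — x2 is true.
  21. (¬x5 ∨ ¬x3 ∨ ¬x1) — ¬x5 is true.
  22. (¬x8 ∨ x1 ∨ ¬x10) — x1 is true.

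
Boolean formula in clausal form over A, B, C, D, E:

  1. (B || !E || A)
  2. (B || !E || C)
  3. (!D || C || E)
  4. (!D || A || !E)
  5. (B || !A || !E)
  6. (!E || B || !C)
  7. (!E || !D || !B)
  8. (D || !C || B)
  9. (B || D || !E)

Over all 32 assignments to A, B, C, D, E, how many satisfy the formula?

14

Split on E, then B.
  E=1, B=1: remaining (A,C,D) ∈ {(0,0,0); (0,1,0); (1,0,0); (1,1,0)} — 4.
  E=1, B=0: a clause becomes empty — 0.
  E=0, B=1: A free; 3 ways for (C,D) × 2^1 = 6.
  E=0, B=0: remaining (A,C,D) ∈ {(0,0,0); (0,1,1); (1,0,0); (1,1,1)} — 4.
Total: 4 + 0 + 6 + 4 = 14.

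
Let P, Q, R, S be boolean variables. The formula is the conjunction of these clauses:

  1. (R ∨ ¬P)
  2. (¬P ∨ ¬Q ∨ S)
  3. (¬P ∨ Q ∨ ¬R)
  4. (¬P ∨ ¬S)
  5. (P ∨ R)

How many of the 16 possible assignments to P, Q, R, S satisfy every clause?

4

Satisfying assignments:
  P=0 Q=0 R=1 S=0
  P=0 Q=0 R=1 S=1
  P=0 Q=1 R=1 S=0
  P=0 Q=1 R=1 S=1
Count: 4.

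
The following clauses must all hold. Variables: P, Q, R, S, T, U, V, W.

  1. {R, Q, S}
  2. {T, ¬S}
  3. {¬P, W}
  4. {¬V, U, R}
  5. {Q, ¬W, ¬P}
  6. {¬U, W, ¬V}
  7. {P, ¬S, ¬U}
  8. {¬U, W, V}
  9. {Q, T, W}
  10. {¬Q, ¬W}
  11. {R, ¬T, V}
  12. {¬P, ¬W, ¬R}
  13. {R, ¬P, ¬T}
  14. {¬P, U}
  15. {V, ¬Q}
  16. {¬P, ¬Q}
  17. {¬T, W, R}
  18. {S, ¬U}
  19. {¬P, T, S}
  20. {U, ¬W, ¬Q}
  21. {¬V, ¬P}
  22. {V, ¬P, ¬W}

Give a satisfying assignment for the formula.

Set P = False and propagate.
Try Q = True.
  then W is forced to False.
  then V is forced to True.
  then U is forced to False.
  then R is forced to True.
Try S = True.
  then T is forced to True.

P=0, Q=1, R=1, S=1, T=1, U=0, V=1, W=0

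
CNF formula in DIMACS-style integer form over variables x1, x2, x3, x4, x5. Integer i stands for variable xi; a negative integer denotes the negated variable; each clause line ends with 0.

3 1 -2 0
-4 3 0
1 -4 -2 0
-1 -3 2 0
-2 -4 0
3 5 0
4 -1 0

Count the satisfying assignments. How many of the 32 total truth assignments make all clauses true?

7

Satisfying assignments:
  x1=F x2=F x3=F x4=F x5=T
  x1=F x2=F x3=T x4=F x5=F
  x1=F x2=F x3=T x4=F x5=T
  x1=F x2=F x3=T x4=T x5=F
  x1=F x2=F x3=T x4=T x5=T
  x1=F x2=T x3=T x4=F x5=F
  x1=F x2=T x3=T x4=F x5=T
Count: 7.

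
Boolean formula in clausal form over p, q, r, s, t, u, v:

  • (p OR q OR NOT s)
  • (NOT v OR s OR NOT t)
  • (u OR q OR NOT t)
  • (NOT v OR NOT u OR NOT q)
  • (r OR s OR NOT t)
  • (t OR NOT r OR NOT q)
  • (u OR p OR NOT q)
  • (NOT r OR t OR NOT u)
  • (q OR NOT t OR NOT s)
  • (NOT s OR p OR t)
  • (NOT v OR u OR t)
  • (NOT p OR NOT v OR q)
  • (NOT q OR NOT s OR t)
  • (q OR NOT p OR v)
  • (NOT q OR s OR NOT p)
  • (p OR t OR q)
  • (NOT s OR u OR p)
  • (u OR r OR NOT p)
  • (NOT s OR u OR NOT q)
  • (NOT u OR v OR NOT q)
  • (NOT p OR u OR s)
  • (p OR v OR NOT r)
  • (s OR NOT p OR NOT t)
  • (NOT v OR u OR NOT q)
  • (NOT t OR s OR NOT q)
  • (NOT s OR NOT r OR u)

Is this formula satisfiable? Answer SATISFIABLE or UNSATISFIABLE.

q = True:
  s = True:
    propagation gives t=True, u=True, v=False; an empty clause results — contradiction.
  s = False:
    propagation gives p=False, u=True, v=False; an empty clause results — contradiction.
q = False:
  p = True:
    propagation gives v=False; an empty clause results — contradiction.
  p = False:
    propagation gives s=False, t=True, v=False, u=True; an empty clause results — contradiction.
Every branch closes, so no satisfying assignment exists.

UNSATISFIABLE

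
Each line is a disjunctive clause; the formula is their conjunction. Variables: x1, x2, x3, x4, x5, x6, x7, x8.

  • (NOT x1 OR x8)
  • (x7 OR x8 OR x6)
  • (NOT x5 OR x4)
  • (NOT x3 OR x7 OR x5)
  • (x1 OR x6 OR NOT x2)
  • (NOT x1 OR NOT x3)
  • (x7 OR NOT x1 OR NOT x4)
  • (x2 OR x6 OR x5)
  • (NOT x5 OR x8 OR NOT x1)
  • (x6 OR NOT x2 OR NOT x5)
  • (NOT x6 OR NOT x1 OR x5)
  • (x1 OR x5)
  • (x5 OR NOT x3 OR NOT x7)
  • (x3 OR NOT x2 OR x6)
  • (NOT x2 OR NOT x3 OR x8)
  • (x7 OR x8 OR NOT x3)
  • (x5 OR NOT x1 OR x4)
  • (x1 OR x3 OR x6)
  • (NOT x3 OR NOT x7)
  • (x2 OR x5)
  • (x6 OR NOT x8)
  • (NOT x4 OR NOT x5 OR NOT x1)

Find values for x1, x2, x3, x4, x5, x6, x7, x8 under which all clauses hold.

x1 = False, x2 = False, x3 = False, x4 = True, x5 = True, x6 = True, x7 = False, x8 = True

Try x1 = False.
  then x5 is forced to True.
  then x4 is forced to True.
Branch on x2: take x2 = False.
Try x3 = False.
  then x6 is forced to True.
x7, x8 are now unconstrained; take x7 = False, x8 = True.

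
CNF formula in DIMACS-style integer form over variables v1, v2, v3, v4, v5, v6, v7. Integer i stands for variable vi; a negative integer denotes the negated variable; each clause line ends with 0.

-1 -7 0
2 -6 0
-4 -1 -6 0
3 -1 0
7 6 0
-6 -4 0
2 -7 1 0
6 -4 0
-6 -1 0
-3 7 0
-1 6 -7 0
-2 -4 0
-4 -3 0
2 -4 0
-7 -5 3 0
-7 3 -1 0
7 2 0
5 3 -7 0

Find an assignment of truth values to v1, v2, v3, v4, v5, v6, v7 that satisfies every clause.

Pure literal: v4 appears only negated; assign v4 = False.
Set v1 = False and propagate.
Try v2 = True.
For the remaining variables, v3 = False, v5 = False, v6 = True, v7 = False works.

v1 = F  v2 = T  v3 = F  v4 = F  v5 = F  v6 = T  v7 = F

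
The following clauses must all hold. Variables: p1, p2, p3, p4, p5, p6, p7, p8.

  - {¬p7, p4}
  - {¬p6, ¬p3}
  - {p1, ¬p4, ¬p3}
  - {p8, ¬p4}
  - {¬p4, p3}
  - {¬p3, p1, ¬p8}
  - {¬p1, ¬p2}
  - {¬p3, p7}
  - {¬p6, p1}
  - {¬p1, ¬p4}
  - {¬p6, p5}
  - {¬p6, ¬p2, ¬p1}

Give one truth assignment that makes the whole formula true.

Pure literal: p2 appears only negated; assign p2 = False.
Pure literal: p6 appears only negated; assign p6 = False.
Set p1 = False and propagate.
Set p3 = False and propagate.
  then p4 is forced to False.
  then p7 is forced to False.
p5, p8 are now unconstrained; take p5 = False, p8 = True.
Check each clause:
  1. {p4, ¬p7} — ¬p7 is true.
  2. {¬p3, ¬p6} — ¬p6 is true.
  3. {¬p4, p1, ¬p3} — ¬p4 is true.
  4. {¬p4, p8} — p8 is true.
  5. {p3, ¬p4} — ¬p4 is true.
  6. {p1, ¬p8, ¬p3} — ¬p3 is true.
  7. {¬p2, ¬p1} — ¬p1 is true.
  8. {p7, ¬p3} — ¬p3 is true.
  9. {p1, ¬p6} — ¬p6 is true.
  10. {¬p1, ¬p4} — ¬p4 is true.
  11. {¬p6, p5} — ¬p6 is true.
  12. {¬p2, ¬p1, ¬p6} — ¬p6 is true.

p1=False, p2=False, p3=False, p4=False, p5=False, p6=False, p7=False, p8=True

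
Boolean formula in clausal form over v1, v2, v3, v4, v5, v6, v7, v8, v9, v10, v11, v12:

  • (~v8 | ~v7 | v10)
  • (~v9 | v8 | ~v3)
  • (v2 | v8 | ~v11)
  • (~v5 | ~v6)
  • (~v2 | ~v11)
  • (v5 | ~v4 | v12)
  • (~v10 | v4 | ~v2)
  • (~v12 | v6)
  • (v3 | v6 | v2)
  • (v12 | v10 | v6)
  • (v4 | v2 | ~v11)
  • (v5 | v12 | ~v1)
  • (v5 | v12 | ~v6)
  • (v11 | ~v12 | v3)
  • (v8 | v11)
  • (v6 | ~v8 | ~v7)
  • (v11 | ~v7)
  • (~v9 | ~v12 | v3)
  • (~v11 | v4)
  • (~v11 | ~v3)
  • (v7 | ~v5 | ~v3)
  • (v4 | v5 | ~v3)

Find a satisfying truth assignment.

v1 occurs only negated in the remaining clauses — set v1 = False.
Pure literal: v9 appears only negated; assign v9 = False.
Branch on v2: take v2 = True.
  then v11 is forced to False.
  then v8 is forced to True.
  then v7 is forced to False.
Try v3 = False.
  then v12 is forced to False.
The remaining clauses are satisfied by v4 = True, v5 = True, v6 = False, v10 = True.
Every clause has at least one true literal under this assignment.

v1=F, v2=T, v3=F, v4=T, v5=T, v6=F, v7=F, v8=T, v9=F, v10=T, v11=F, v12=F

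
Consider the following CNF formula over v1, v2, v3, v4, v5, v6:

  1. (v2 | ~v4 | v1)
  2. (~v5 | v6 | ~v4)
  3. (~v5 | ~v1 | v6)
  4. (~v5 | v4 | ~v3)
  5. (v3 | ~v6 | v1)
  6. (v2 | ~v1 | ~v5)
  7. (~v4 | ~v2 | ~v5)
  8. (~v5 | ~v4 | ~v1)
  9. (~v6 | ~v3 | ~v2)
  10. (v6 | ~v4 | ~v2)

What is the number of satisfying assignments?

20

Split on v4, then v5.
  v4=1, v5=1: a clause becomes empty — 0.
  v4=1, v5=0: 5 of the 16 assignments to (v1,v2,v3,v6) work.
  v4=0, v5=1: remaining (v1,v2,v3,v6) ∈ {(0,0,0,0); (0,1,0,0); (1,1,0,1)} — 3.
  v4=0, v5=0: 12 of the 16 assignments to (v1,v2,v3,v6) work.
Total: 0 + 5 + 3 + 12 = 20.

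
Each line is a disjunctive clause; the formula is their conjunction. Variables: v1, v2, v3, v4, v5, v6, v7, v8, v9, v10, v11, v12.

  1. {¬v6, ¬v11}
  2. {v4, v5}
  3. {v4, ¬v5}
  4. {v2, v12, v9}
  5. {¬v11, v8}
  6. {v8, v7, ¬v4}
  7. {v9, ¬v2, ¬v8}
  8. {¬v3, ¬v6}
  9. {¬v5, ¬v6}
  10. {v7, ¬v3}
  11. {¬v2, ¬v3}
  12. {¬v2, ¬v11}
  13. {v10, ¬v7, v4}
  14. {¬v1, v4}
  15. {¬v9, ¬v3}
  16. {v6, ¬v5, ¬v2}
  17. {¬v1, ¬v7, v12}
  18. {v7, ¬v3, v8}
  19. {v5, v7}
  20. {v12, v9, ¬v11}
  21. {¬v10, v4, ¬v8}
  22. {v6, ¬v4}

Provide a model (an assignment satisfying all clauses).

v1 = False, v2 = False, v3 = False, v4 = True, v5 = False, v6 = True, v7 = True, v8 = True, v9 = True, v10 = True, v11 = False, v12 = False

Check each clause:
  1. {¬v6, ¬v11} — ¬v11 is true.
  2. {v4, v5} — v4 is true.
  3. {v4, ¬v5} — ¬v5 is true.
  4. {v2, v9, v12} — v9 is true.
  5. {v8, ¬v11} — v8 is true.
  6. {v8, v7, ¬v4} — v8 is true.
  7. {v9, ¬v2, ¬v8} — v9 is true.
  8. {¬v6, ¬v3} — ¬v3 is true.
  9. {¬v6, ¬v5} — ¬v5 is true.
  10. {¬v3, v7} — ¬v3 is true.
  11. {¬v2, ¬v3} — ¬v3 is true.
  12. {¬v11, ¬v2} — ¬v11 is true.
  13. {v10, ¬v7, v4} — v10 is true.
  14. {¬v1, v4} — v4 is true.
  15. {¬v3, ¬v9} — ¬v3 is true.
  16. {¬v5, v6, ¬v2} — ¬v5 is true.
  17. {¬v1, v12, ¬v7} — ¬v1 is true.
  18. {v8, v7, ¬v3} — v8 is true.
  19. {v5, v7} — v7 is true.
  20. {v12, ¬v11, v9} — v9 is true.
  21. {¬v8, ¬v10, v4} — v4 is true.
  22. {v6, ¬v4} — v6 is true.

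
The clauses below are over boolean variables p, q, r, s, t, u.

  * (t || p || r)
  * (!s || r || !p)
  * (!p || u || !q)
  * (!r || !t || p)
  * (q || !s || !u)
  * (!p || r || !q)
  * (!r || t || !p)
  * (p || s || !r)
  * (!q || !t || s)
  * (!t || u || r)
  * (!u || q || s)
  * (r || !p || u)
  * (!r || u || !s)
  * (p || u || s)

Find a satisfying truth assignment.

p=True, q=False, r=True, s=False, t=True, u=False

Set p = True and propagate.
Try q = False.
For the remaining variables, r = True, s = False, t = True, u = False works.
Every clause has at least one true literal under this assignment.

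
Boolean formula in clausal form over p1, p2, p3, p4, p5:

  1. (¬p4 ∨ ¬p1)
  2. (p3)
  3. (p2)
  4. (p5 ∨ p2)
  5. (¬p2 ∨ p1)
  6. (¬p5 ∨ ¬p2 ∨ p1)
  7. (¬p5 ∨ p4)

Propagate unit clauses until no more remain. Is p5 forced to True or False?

False

(p3) stands alone — p3 = True.
(p2) stands alone — p2 = True.
(¬p2 ∨ p1): since p2 = True, the clause reduces to (p1). p1 = True.
In (¬p4 ∨ ¬p1), ¬p1 is now false; ¬p4 must hold, so p4 = False.
From (¬p5 ∨ p4) and p4 = False: p5 = False.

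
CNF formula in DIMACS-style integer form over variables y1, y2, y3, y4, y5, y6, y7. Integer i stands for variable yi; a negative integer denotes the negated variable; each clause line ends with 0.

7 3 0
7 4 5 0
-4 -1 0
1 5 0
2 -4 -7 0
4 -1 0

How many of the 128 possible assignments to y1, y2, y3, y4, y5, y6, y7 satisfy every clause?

Case analysis on y4 and y1:
  y4=T, y1=T: a clause becomes empty — 0.
  y4=T, y1=F: y6 free; 4 ways for (y2,y3,y5,y7) × 2^1 = 8.
  y4=F, y1=T: a clause becomes empty — 0.
  y4=F, y1=F: y2, y6 free; 3 ways for (y3,y5,y7) × 2^2 = 12.
Total: 0 + 8 + 0 + 12 = 20.

20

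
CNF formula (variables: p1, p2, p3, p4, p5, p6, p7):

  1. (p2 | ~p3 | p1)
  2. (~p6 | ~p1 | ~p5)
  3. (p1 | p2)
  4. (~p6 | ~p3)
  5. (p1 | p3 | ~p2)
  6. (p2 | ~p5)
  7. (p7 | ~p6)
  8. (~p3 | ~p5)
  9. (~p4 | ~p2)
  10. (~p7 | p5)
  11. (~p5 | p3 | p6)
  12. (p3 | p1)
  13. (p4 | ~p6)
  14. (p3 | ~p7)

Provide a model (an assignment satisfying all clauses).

p1=T, p2=T, p3=T, p4=F, p5=F, p6=F, p7=F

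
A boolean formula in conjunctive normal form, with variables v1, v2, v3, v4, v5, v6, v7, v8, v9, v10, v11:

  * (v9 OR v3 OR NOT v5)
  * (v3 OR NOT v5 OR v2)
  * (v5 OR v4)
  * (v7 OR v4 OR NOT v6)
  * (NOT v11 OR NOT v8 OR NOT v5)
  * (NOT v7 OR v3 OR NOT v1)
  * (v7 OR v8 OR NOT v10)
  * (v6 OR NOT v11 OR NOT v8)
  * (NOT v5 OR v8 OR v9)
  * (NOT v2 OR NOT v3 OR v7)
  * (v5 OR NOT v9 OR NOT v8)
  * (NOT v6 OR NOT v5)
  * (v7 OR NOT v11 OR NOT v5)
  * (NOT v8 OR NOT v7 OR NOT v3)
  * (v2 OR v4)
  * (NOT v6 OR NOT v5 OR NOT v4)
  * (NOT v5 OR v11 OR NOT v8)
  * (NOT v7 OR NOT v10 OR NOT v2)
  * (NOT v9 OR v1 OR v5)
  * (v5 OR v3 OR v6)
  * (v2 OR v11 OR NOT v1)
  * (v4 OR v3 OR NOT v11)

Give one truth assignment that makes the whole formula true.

Try v1 = True.
Set v2 = False and propagate.
  then v4 is forced to True.
  then v11 is forced to True.
The remaining clauses are satisfied by v3 = True, v5 = False, v6 = False, v7 = True, v8 = False, v9 = True, v10 = True.

v1=True  v2=False  v3=True  v4=True  v5=False  v6=False  v7=True  v8=False  v9=True  v10=True  v11=True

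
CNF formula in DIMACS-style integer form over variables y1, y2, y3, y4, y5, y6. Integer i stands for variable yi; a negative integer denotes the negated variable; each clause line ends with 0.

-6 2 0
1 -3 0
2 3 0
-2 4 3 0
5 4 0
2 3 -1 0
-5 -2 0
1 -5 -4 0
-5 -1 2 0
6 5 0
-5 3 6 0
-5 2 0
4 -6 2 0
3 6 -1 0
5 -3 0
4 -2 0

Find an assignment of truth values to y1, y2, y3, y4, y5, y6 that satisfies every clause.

y1=True  y2=True  y3=False  y4=True  y5=False  y6=True

Branch on y1: take y1 = True.
Try y2 = True.
  then y5 is forced to False.
  then y4 is forced to True.
  then y6 is forced to True.
  then y3 is forced to False.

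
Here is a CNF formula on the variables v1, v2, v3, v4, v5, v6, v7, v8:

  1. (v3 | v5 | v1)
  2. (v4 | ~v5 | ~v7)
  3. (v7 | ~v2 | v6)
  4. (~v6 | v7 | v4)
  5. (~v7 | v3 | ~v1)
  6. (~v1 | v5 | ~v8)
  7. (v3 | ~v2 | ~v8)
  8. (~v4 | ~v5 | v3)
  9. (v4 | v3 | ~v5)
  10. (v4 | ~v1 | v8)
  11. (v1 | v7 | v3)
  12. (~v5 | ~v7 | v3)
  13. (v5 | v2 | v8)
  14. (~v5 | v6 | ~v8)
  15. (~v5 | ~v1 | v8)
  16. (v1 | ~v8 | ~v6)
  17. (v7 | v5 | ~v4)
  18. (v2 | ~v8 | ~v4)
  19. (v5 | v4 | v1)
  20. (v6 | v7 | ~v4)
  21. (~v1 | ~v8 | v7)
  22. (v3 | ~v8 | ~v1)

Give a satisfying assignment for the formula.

Pure literal: v3 appears only positively; assign v3 = True.
Set v1 = False and propagate.
Set v2 = False and propagate.
The remaining clauses are satisfied by v4 = True, v5 = True, v6 = True, v7 = True, v8 = False.

v1=F, v2=F, v3=T, v4=T, v5=T, v6=T, v7=T, v8=F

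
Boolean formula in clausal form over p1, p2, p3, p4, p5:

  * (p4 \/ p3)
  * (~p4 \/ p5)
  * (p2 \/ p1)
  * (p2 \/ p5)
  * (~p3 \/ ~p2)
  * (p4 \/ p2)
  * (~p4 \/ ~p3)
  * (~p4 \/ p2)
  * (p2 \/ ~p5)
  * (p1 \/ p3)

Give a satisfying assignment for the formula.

p1=True, p2=True, p3=False, p4=True, p5=True

p1 occurs only positively in the remaining clauses — set p1 = True.
Branch on p2: take p2 = True.
  then p3 is forced to False.
  then p4 is forced to True.
  then p5 is forced to True.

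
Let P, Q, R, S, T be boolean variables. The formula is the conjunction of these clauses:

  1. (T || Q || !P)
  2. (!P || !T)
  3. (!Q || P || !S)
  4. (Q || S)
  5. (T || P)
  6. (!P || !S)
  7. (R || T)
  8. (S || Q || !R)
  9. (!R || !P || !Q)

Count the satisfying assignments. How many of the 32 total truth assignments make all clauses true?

4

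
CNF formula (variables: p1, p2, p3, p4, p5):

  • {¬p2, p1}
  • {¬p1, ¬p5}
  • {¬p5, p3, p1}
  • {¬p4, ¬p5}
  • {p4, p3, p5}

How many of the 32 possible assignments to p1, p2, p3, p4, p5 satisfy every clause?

Split on p5, then p1.
  p5=1, p1=1: a clause becomes empty — 0.
  p5=1, p1=0: remaining (p2,p3,p4) ∈ {(0,1,0)} — 1.
  p5=0, p1=1: p2 free; 3 ways for (p3,p4) × 2^1 = 6.
  p5=0, p1=0: remaining (p2,p3,p4) ∈ {(0,0,1); (0,1,0); (0,1,1)} — 3.
Total: 0 + 1 + 6 + 3 = 10.

10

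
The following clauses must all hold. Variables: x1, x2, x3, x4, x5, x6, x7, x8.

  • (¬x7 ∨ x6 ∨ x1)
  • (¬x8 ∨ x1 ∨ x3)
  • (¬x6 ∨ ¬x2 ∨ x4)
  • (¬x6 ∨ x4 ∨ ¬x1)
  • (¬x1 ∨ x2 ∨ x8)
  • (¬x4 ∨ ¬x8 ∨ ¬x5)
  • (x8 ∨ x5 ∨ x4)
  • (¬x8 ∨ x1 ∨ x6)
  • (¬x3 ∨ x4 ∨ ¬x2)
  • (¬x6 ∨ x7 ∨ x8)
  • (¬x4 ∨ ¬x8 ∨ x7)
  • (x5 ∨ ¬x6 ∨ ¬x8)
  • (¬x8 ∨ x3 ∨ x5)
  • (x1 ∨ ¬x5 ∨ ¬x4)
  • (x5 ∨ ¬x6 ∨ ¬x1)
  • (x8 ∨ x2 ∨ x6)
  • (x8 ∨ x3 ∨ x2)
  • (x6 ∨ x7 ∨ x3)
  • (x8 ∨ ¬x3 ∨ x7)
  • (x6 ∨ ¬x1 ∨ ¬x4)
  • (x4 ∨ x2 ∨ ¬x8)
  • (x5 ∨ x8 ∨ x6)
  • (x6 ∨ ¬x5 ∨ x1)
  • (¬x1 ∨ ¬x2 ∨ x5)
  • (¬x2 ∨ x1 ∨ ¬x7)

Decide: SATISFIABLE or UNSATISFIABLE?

Set x1 = True and propagate.
Set x2 = True and propagate.
  then x5 is forced to True.
Set x3 = False and propagate.
For the remaining variables, x4 = True, x6 = True, x7 = True, x8 = False works.
So x1=1, x2=1, x3=0, x4=1, x5=1, x6=1, x7=1, x8=0 is a satisfying assignment.

SATISFIABLE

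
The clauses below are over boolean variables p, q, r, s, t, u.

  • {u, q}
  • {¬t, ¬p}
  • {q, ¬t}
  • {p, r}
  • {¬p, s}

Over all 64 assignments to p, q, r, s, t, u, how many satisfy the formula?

16

Case analysis on p and q:
  p=1, q=1: remaining (r,s,t,u) ∈ {(0,1,0,0); (0,1,0,1); (1,1,0,0); (1,1,0,1)} — 4.
  p=1, q=0: remaining (r,s,t,u) ∈ {(0,1,0,1); (1,1,0,1)} — 2.
  p=0, q=1: forces r=1; s, t, u free → 2^3 = 8.
  p=0, q=0: remaining (r,s,t,u) ∈ {(1,0,0,1); (1,1,0,1)} — 2.
Total: 4 + 2 + 8 + 2 = 16.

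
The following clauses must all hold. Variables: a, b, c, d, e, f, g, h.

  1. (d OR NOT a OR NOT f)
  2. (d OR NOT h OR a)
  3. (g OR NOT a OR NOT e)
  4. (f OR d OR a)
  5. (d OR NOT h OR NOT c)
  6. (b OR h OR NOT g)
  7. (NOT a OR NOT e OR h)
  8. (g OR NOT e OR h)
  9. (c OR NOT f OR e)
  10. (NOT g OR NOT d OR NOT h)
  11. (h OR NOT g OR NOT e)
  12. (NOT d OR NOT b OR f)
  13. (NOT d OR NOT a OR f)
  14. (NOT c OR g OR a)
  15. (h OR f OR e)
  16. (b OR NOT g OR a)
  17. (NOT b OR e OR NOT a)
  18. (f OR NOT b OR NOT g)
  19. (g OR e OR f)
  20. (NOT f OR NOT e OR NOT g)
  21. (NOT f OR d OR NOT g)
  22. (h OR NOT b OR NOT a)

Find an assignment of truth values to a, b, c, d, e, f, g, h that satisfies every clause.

a = T, b = F, c = T, d = T, e = F, f = T, g = F, h = F

Check each clause:
  1. (NOT a OR d OR NOT f) — d is true.
  2. (NOT h OR a OR d) — NOT h is true.
  3. (NOT e OR g OR NOT a) — NOT e is true.
  4. (f OR a OR d) — a is true.
  5. (NOT c OR d OR NOT h) — NOT h is true.
  6. (h OR NOT g OR b) — NOT g is true.
  7. (h OR NOT a OR NOT e) — NOT e is true.
  8. (h OR NOT e OR g) — NOT e is true.
  9. (NOT f OR e OR c) — c is true.
  10. (NOT g OR NOT h OR NOT d) — NOT h is true.
  11. (NOT e OR NOT g OR h) — NOT g is true.
  12. (NOT b OR NOT d OR f) — f is true.
  13. (NOT a OR NOT d OR f) — f is true.
  14. (NOT c OR g OR a) — a is true.
  15. (e OR f OR h) — f is true.
  16. (a OR b OR NOT g) — NOT g is true.
  17. (NOT b OR NOT a OR e) — NOT b is true.
  18. (NOT b OR f OR NOT g) — NOT g is true.
  19. (f OR g OR e) — f is true.
  20. (NOT g OR NOT e OR NOT f) — NOT g is true.
  21. (NOT f OR d OR NOT g) — NOT g is true.
  22. (h OR NOT a OR NOT b) — NOT b is true.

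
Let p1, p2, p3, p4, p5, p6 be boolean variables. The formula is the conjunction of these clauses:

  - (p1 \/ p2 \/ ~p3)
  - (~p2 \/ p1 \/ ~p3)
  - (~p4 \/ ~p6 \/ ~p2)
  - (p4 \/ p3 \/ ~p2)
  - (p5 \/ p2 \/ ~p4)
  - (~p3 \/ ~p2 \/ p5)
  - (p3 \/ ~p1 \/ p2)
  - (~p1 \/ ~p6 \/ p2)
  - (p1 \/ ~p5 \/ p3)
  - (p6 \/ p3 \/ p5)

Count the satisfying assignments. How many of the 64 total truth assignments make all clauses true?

Satisfying assignments:
  p1=F p2=F p3=F p4=F p5=F p6=T
  p1=T p2=F p3=T p4=F p5=F p6=F
  p1=T p2=F p3=T p4=F p5=T p6=F
  p1=T p2=F p3=T p4=T p5=T p6=F
  p1=T p2=T p3=F p4=T p5=T p6=F
  p1=T p2=T p3=T p4=F p5=T p6=F
  p1=T p2=T p3=T p4=F p5=T p6=T
  p1=T p2=T p3=T p4=T p5=T p6=F
That's 8 in total.

8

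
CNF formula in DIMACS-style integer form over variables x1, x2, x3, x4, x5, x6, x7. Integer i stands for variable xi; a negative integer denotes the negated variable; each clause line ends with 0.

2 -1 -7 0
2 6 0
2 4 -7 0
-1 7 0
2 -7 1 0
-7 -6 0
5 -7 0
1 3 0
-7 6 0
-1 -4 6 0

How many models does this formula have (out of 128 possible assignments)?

Split on x7, then x1.
  x7=1, x1=1: a clause becomes empty — 0.
  x7=1, x1=0: a clause becomes empty — 0.
  x7=0, x1=1: a clause becomes empty — 0.
  x7=0, x1=0: x4, x5 free; 3 ways for (x2,x3,x6) × 2^2 = 12.
Total: 0 + 0 + 0 + 12 = 12.

12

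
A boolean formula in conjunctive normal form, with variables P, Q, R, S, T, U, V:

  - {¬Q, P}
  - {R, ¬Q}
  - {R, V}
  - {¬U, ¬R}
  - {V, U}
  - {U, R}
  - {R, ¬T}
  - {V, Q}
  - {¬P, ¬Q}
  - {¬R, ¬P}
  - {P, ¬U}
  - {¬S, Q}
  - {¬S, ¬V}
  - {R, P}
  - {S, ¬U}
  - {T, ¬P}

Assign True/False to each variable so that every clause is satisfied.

P=0, Q=0, R=1, S=0, T=0, U=0, V=1

Check each clause:
  1. {P, ¬Q} — ¬Q is true.
  2. {¬Q, R} — R is true.
  3. {R, V} — R is true.
  4. {¬R, ¬U} — ¬U is true.
  5. {V, U} — V is true.
  6. {R, U} — R is true.
  7. {¬T, R} — R is true.
  8. {Q, V} — V is true.
  9. {¬P, ¬Q} — ¬P is true.
  10. {¬P, ¬R} — ¬P is true.
  11. {P, ¬U} — ¬U is true.
  12. {Q, ¬S} — ¬S is true.
  13. {¬S, ¬V} — ¬S is true.
  14. {P, R} — R is true.
  15. {S, ¬U} — ¬U is true.
  16. {T, ¬P} — ¬P is true.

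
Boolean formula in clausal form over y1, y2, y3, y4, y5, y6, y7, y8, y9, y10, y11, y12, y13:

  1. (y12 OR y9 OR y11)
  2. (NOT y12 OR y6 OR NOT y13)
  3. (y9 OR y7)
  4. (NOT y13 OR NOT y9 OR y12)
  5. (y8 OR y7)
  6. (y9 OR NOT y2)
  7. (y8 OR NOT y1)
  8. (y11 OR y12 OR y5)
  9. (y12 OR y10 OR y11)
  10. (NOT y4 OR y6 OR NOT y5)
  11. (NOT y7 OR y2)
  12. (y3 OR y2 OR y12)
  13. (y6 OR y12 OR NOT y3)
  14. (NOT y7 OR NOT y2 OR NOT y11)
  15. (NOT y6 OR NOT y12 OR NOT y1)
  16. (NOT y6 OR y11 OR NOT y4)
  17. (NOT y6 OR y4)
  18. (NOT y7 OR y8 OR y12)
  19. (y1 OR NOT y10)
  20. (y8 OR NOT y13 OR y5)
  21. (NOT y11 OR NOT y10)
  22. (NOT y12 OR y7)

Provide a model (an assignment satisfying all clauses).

y1=T, y2=T, y3=T, y4=T, y5=T, y6=T, y7=F, y8=T, y9=T, y10=F, y11=T, y12=F, y13=F

y8 occurs only positively in the remaining clauses — set y8 = True.
y13 occurs only negated in the remaining clauses — set y13 = False.
Set y1 = True and propagate.
Branch on y2: take y2 = True.
  then y9 is forced to True.
Set y3 = True and propagate.
The remaining clauses are satisfied by y4 = True, y5 = True, y6 = True, y7 = False, y10 = False, y11 = True, y12 = False.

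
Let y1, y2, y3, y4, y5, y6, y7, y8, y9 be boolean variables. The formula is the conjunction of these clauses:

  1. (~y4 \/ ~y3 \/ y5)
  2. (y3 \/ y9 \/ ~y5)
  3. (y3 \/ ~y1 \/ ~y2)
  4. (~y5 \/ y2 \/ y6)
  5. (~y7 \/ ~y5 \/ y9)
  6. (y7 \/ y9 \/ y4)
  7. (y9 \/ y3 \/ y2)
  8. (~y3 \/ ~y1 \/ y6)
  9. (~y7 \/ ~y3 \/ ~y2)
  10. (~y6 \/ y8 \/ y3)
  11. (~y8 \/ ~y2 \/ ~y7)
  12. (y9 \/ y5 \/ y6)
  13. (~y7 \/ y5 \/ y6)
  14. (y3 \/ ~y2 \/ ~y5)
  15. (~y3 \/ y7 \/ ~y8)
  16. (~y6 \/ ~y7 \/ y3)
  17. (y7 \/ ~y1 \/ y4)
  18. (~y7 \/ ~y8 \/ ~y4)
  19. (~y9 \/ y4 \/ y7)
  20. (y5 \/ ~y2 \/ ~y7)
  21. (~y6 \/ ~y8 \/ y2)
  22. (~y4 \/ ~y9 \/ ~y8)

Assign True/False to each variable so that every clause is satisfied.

y1=F, y2=F, y3=T, y4=F, y5=T, y6=T, y7=T, y8=F, y9=T

y1 occurs only negated in the remaining clauses — set y1 = False.
Set y2 = False and propagate.
Set y3 = True and propagate.
Set y4 = False and propagate.
For the remaining variables, y5 = True, y6 = True, y7 = True, y8 = False, y9 = True works.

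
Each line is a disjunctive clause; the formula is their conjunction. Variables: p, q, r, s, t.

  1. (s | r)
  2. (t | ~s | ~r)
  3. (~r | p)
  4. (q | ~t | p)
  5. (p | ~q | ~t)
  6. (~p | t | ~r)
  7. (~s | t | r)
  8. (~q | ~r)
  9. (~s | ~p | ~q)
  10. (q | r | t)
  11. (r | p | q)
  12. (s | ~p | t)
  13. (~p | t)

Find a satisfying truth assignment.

Set p = True and propagate.
  then t is forced to True.
The remaining clauses are satisfied by q = False, r = True, s = False.
Every clause has at least one true literal under this assignment.

p = T  q = F  r = T  s = F  t = T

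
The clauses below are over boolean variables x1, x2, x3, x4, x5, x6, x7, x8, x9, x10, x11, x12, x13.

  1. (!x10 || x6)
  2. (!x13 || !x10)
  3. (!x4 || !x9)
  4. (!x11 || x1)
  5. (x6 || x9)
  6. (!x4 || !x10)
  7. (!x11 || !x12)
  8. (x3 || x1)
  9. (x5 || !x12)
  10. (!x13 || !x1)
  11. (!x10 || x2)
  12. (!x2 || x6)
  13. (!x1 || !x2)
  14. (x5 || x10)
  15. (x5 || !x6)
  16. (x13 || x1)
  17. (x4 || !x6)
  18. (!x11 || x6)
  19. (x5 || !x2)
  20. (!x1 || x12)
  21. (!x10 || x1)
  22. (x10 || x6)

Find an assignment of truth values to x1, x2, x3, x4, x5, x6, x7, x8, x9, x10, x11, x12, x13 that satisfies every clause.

x1 = False, x2 = False, x3 = True, x4 = True, x5 = True, x6 = True, x7 = True, x8 = True, x9 = False, x10 = False, x11 = False, x12 = True, x13 = True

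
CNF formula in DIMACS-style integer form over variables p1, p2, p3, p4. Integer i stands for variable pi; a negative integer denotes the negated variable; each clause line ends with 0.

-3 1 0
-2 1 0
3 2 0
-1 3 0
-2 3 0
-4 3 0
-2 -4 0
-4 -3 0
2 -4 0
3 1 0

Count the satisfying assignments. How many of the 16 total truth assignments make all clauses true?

2

The models are:
  p1=1 p2=0 p3=1 p4=0
  p1=1 p2=1 p3=1 p4=0
That's 2 in total.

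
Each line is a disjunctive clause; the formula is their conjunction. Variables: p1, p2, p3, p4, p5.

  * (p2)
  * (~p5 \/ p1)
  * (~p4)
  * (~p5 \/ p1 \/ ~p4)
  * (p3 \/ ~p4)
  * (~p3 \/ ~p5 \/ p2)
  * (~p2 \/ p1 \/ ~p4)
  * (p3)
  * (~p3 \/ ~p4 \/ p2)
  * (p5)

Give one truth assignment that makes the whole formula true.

Unit propagation: (p2) forces p2 = True.
Unit propagation: (~p4) forces p4 = False.
Unit propagation: (p3) forces p3 = True.
The clause (p5) is unit: p5 must be True.
Unit propagation: (p1) forces p1 = True.
Every clause has at least one true literal under this assignment.

p1=True  p2=True  p3=True  p4=False  p5=True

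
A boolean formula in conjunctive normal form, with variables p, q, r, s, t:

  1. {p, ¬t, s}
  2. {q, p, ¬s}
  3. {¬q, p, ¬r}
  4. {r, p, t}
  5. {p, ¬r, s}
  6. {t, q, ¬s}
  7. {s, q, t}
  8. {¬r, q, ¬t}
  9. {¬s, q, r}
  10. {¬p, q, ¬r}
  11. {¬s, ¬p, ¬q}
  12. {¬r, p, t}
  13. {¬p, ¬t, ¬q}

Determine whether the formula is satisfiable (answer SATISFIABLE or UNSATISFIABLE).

SATISFIABLE

Try p = True.
The remaining clauses are satisfied by q = True, r = False, s = False, t = False.
So p=T, q=T, r=F, s=F, t=F is a satisfying assignment.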